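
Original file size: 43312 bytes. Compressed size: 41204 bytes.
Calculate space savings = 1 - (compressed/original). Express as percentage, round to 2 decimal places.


ratio = compressed/original = 41204/43312 = 0.95133
savings = 1 - ratio = 1 - 0.95133 = 0.04867
as a percentage: 0.04867 * 100 = 4.87%

Space savings = 1 - 41204/43312 = 4.87%


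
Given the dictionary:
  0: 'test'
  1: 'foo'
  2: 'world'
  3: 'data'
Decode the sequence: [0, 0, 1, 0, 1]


Look up each index in the dictionary:
  0 -> 'test'
  0 -> 'test'
  1 -> 'foo'
  0 -> 'test'
  1 -> 'foo'

Decoded: "test test foo test foo"


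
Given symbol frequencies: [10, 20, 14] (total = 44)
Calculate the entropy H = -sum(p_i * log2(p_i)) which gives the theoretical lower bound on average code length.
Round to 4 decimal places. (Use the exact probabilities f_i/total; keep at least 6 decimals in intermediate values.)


Per-symbol terms -p_i * log2(p_i) with p_i = f_i/44:
  p = 10/44 = 0.227273: log2(p) = -2.137504, -p*log2(p) = 0.485796
  p = 20/44 = 0.454545: log2(p) = -1.137504, -p*log2(p) = 0.517047
  p = 14/44 = 0.318182: log2(p) = -1.652077, -p*log2(p) = 0.525661
H = 0.485796 + 0.517047 + 0.525661 = 1.528504

H = 1.5285 bits/symbol


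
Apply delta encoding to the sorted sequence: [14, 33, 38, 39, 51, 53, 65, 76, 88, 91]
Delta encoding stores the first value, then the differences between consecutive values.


First value: 14
Deltas:
  33 - 14 = 19
  38 - 33 = 5
  39 - 38 = 1
  51 - 39 = 12
  53 - 51 = 2
  65 - 53 = 12
  76 - 65 = 11
  88 - 76 = 12
  91 - 88 = 3


Delta encoded: [14, 19, 5, 1, 12, 2, 12, 11, 12, 3]


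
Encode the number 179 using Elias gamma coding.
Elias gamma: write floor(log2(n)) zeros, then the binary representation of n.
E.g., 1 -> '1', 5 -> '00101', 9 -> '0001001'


num_bits = floor(log2(179)) + 1 = 8
leading_zeros = num_bits - 1 = 7
binary(179) = 10110011

Elias gamma(179) = '0000000' + '10110011' = 000000010110011 (15 bits)


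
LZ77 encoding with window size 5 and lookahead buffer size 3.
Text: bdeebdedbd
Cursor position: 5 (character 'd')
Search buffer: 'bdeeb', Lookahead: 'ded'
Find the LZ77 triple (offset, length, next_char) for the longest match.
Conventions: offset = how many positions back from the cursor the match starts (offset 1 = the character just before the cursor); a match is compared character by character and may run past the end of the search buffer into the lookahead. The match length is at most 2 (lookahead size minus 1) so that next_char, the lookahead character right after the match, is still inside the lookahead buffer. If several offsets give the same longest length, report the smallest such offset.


Try each offset into the search buffer:
  offset=1 (pos 4, char 'b'): match length 0
  offset=2 (pos 3, char 'e'): match length 0
  offset=3 (pos 2, char 'e'): match length 0
  offset=4 (pos 1, char 'd'): match length 2
  offset=5 (pos 0, char 'b'): match length 0
Longest match has length 2 at offset 4.
next_char = character at position 5 + 2 = 7 -> 'd'

Best match: offset=4, length=2 (matching 'de' starting at position 1)
LZ77 triple: (4, 2, 'd')


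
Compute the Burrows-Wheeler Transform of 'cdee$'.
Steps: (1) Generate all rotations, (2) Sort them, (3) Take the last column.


Rotations (sorted):
  0: $cdee -> last char: e
  1: cdee$ -> last char: $
  2: dee$c -> last char: c
  3: e$cde -> last char: e
  4: ee$cd -> last char: d


BWT = e$ced


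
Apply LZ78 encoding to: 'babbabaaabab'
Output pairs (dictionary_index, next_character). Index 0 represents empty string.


LZ78 encoding steps:
Dictionary: {0: ''}
Step 1: w='' (idx 0), next='b' -> output (0, 'b'), add 'b' as idx 1
Step 2: w='' (idx 0), next='a' -> output (0, 'a'), add 'a' as idx 2
Step 3: w='b' (idx 1), next='b' -> output (1, 'b'), add 'bb' as idx 3
Step 4: w='a' (idx 2), next='b' -> output (2, 'b'), add 'ab' as idx 4
Step 5: w='a' (idx 2), next='a' -> output (2, 'a'), add 'aa' as idx 5
Step 6: w='ab' (idx 4), next='a' -> output (4, 'a'), add 'aba' as idx 6
Step 7: w='b' (idx 1), end of input -> output (1, '')


Encoded: [(0, 'b'), (0, 'a'), (1, 'b'), (2, 'b'), (2, 'a'), (4, 'a'), (1, '')]


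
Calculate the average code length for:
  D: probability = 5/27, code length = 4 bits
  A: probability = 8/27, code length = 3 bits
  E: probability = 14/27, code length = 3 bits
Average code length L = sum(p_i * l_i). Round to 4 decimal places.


Weighted contributions p_i * l_i:
  D: (5/27) * 4 = 20/27
  A: (8/27) * 3 = 24/27
  E: (14/27) * 3 = 42/27
Sum = (20 + 24 + 42)/27 = 86/27

L = 86/27 = 3.1852 bits/symbol


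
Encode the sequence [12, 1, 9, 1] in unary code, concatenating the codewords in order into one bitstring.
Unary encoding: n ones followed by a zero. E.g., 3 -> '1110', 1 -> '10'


Encode each number as n ones followed by a terminating 0:
  12 -> 1111111111110 (13 bits)
  1 -> 10 (2 bits)
  9 -> 1111111110 (10 bits)
  1 -> 10 (2 bits)
Total length = 13 + 2 + 10 + 2 = 27 bits.

Unary([12, 1, 9, 1]) = 111111111111010111111111010 (27 bits)


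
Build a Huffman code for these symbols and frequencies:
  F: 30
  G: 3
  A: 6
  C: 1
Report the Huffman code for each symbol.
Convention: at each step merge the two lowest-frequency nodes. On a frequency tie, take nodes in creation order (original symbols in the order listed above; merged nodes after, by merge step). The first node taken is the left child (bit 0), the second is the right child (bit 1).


Huffman tree construction:
Step 1: Merge C(1) + G(3) = 4
Step 2: Merge (C+G)(4) + A(6) = 10
Step 3: Merge ((C+G)+A)(10) + F(30) = 40
Read each symbol's code off the tree from the root (left child = 0, right child = 1).

Codes:
  F: 1 (length 1)
  G: 001 (length 3)
  A: 01 (length 2)
  C: 000 (length 3)
Average code length: 54/40 = 1.3500 bits/symbol


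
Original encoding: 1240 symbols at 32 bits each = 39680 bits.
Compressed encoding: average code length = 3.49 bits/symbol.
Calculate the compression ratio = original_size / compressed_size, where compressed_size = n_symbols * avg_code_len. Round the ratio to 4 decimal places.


original_size = n_symbols * orig_bits = 1240 * 32 = 39680 bits
compressed_size = n_symbols * avg_code_len = 1240 * 3.49 = 4327.6 bits
ratio = original_size / compressed_size = 39680 / 4327.6 = 9.1691

Compression ratio = 9.1691


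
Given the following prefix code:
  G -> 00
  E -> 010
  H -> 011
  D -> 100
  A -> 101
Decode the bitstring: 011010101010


Decoding step by step:
Bits 011 -> H
Bits 010 -> E
Bits 101 -> A
Bits 010 -> E


Decoded message: HEAE


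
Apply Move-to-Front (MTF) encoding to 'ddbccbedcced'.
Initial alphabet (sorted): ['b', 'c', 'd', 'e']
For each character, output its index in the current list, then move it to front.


MTF encoding:
'd': index 2 in ['b', 'c', 'd', 'e'] -> ['d', 'b', 'c', 'e']
'd': index 0 in ['d', 'b', 'c', 'e'] -> ['d', 'b', 'c', 'e']
'b': index 1 in ['d', 'b', 'c', 'e'] -> ['b', 'd', 'c', 'e']
'c': index 2 in ['b', 'd', 'c', 'e'] -> ['c', 'b', 'd', 'e']
'c': index 0 in ['c', 'b', 'd', 'e'] -> ['c', 'b', 'd', 'e']
'b': index 1 in ['c', 'b', 'd', 'e'] -> ['b', 'c', 'd', 'e']
'e': index 3 in ['b', 'c', 'd', 'e'] -> ['e', 'b', 'c', 'd']
'd': index 3 in ['e', 'b', 'c', 'd'] -> ['d', 'e', 'b', 'c']
'c': index 3 in ['d', 'e', 'b', 'c'] -> ['c', 'd', 'e', 'b']
'c': index 0 in ['c', 'd', 'e', 'b'] -> ['c', 'd', 'e', 'b']
'e': index 2 in ['c', 'd', 'e', 'b'] -> ['e', 'c', 'd', 'b']
'd': index 2 in ['e', 'c', 'd', 'b'] -> ['d', 'e', 'c', 'b']


Output: [2, 0, 1, 2, 0, 1, 3, 3, 3, 0, 2, 2]


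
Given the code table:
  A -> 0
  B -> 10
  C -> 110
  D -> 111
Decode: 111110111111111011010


Decoding:
111 -> D
110 -> C
111 -> D
111 -> D
111 -> D
0 -> A
110 -> C
10 -> B


Result: DCDDDACB


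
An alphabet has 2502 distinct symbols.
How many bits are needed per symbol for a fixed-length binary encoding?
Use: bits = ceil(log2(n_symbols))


log2(2502) = 11.2889
Bracket: 2^11 = 2048 < 2502 <= 2^12 = 4096
So ceil(log2(2502)) = 12

bits = ceil(log2(2502)) = ceil(11.2889) = 12 bits


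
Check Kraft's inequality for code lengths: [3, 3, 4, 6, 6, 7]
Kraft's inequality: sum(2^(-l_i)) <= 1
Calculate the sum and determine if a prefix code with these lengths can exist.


Sum = 2^(-3) + 2^(-3) + 2^(-4) + 2^(-6) + 2^(-6) + 2^(-7)
    = 0.125 + 0.125 + 0.0625 + 0.015625 + 0.015625 + 0.0078125
    = 45/128 = 0.3515625
Since 0.3515625 <= 1, Kraft's inequality IS satisfied.
A prefix code with these lengths CAN exist.

Kraft sum = 0.3515625. Satisfied.


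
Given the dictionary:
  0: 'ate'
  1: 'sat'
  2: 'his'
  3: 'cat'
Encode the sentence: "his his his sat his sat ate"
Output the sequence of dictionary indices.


Look up each word in the dictionary:
  'his' -> 2
  'his' -> 2
  'his' -> 2
  'sat' -> 1
  'his' -> 2
  'sat' -> 1
  'ate' -> 0

Encoded: [2, 2, 2, 1, 2, 1, 0]


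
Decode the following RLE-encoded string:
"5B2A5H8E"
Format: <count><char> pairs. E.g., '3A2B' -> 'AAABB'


Expanding each <count><char> pair:
  5B -> 'BBBBB'
  2A -> 'AA'
  5H -> 'HHHHH'
  8E -> 'EEEEEEEE'

Decoded = BBBBBAAHHHHHEEEEEEEE


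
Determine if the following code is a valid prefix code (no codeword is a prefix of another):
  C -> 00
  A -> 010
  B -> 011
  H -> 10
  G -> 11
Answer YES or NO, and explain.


Checking each pair (does one codeword prefix another?):
  C='00' vs A='010': no prefix
  C='00' vs B='011': no prefix
  C='00' vs H='10': no prefix
  C='00' vs G='11': no prefix
  A='010' vs C='00': no prefix
  A='010' vs B='011': no prefix
  A='010' vs H='10': no prefix
  A='010' vs G='11': no prefix
  B='011' vs C='00': no prefix
  B='011' vs A='010': no prefix
  B='011' vs H='10': no prefix
  B='011' vs G='11': no prefix
  H='10' vs C='00': no prefix
  H='10' vs A='010': no prefix
  H='10' vs B='011': no prefix
  H='10' vs G='11': no prefix
  G='11' vs C='00': no prefix
  G='11' vs A='010': no prefix
  G='11' vs B='011': no prefix
  G='11' vs H='10': no prefix
No violation found over all pairs.

YES -- this is a valid prefix code. No codeword is a prefix of any other codeword.


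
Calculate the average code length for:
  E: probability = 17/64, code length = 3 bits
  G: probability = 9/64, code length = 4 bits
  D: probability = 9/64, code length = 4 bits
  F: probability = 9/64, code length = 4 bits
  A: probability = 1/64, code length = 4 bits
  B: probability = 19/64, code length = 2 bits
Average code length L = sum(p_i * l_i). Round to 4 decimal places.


Weighted contributions p_i * l_i:
  E: (17/64) * 3 = 51/64
  G: (9/64) * 4 = 36/64
  D: (9/64) * 4 = 36/64
  F: (9/64) * 4 = 36/64
  A: (1/64) * 4 = 4/64
  B: (19/64) * 2 = 38/64
Sum = (51 + 36 + 36 + 36 + 4 + 38)/64 = 201/64

L = 201/64 = 3.1406 bits/symbol


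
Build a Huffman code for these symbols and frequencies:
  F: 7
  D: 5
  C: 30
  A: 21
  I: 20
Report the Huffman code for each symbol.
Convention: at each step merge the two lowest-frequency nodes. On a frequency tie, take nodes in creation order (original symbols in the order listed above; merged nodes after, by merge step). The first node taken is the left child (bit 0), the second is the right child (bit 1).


Huffman tree construction:
Step 1: Merge D(5) + F(7) = 12
Step 2: Merge (D+F)(12) + I(20) = 32
Step 3: Merge A(21) + C(30) = 51
Step 4: Merge ((D+F)+I)(32) + (A+C)(51) = 83
Read each symbol's code off the tree from the root (left child = 0, right child = 1).

Codes:
  F: 001 (length 3)
  D: 000 (length 3)
  C: 11 (length 2)
  A: 10 (length 2)
  I: 01 (length 2)
Average code length: 178/83 = 2.1446 bits/symbol


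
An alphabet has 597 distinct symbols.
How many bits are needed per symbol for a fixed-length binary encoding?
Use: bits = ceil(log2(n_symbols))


log2(597) = 9.2216
Bracket: 2^9 = 512 < 597 <= 2^10 = 1024
So ceil(log2(597)) = 10

bits = ceil(log2(597)) = ceil(9.2216) = 10 bits


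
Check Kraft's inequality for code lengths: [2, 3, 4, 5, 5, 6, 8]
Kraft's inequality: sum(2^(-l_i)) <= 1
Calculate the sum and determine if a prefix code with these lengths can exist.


Sum = 2^(-2) + 2^(-3) + 2^(-4) + 2^(-5) + 2^(-5) + 2^(-6) + 2^(-8)
    = 0.25 + 0.125 + 0.0625 + 0.03125 + 0.03125 + 0.015625 + 0.00390625
    = 133/256 = 0.51953125
Since 0.51953125 <= 1, Kraft's inequality IS satisfied.
A prefix code with these lengths CAN exist.

Kraft sum = 0.51953125. Satisfied.


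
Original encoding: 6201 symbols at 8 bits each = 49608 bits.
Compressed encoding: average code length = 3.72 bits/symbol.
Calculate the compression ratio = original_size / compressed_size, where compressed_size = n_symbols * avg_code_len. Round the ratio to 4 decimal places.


original_size = n_symbols * orig_bits = 6201 * 8 = 49608 bits
compressed_size = n_symbols * avg_code_len = 6201 * 3.72 = 23067.72 bits
ratio = original_size / compressed_size = 49608 / 23067.72 = 2.1505

Compression ratio = 2.1505


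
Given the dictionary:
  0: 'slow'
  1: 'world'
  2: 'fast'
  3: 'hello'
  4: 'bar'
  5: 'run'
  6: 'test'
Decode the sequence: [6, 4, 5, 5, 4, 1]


Look up each index in the dictionary:
  6 -> 'test'
  4 -> 'bar'
  5 -> 'run'
  5 -> 'run'
  4 -> 'bar'
  1 -> 'world'

Decoded: "test bar run run bar world"


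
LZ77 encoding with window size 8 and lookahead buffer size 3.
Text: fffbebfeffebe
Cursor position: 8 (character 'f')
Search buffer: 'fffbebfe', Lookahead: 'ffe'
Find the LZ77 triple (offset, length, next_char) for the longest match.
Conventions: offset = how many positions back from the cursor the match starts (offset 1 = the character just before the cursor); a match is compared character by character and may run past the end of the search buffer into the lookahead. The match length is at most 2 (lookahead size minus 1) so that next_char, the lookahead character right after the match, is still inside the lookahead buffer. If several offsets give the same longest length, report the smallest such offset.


Try each offset into the search buffer:
  offset=1 (pos 7, char 'e'): match length 0
  offset=2 (pos 6, char 'f'): match length 1
  offset=3 (pos 5, char 'b'): match length 0
  offset=4 (pos 4, char 'e'): match length 0
  offset=5 (pos 3, char 'b'): match length 0
  offset=6 (pos 2, char 'f'): match length 1
  offset=7 (pos 1, char 'f'): match length 2
  offset=8 (pos 0, char 'f'): match length 2
Longest match has length 2, found at offsets 7, 8; take the smallest, offset 7.
next_char = character at position 8 + 2 = 10 -> 'e'

Best match: offset=7, length=2 (matching 'ff' starting at position 1)
LZ77 triple: (7, 2, 'e')


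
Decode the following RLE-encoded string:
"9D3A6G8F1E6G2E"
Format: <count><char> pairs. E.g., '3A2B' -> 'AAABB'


Expanding each <count><char> pair:
  9D -> 'DDDDDDDDD'
  3A -> 'AAA'
  6G -> 'GGGGGG'
  8F -> 'FFFFFFFF'
  1E -> 'E'
  6G -> 'GGGGGG'
  2E -> 'EE'

Decoded = DDDDDDDDDAAAGGGGGGFFFFFFFFEGGGGGGEE


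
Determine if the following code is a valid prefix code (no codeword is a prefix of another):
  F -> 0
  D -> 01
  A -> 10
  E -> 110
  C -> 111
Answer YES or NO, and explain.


Checking each pair (does one codeword prefix another?):
  F='0' vs D='01': prefix -- VIOLATION

NO -- this is NOT a valid prefix code. F (0) is a prefix of D (01).


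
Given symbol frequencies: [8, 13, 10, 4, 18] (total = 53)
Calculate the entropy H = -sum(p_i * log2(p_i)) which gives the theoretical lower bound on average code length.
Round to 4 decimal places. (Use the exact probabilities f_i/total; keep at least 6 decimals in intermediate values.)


Per-symbol terms -p_i * log2(p_i) with p_i = f_i/53:
  p = 8/53 = 0.150943: log2(p) = -2.727920, -p*log2(p) = 0.411762
  p = 13/53 = 0.245283: log2(p) = -2.027481, -p*log2(p) = 0.497307
  p = 10/53 = 0.188679: log2(p) = -2.405992, -p*log2(p) = 0.453961
  p = 4/53 = 0.075472: log2(p) = -3.727920, -p*log2(p) = 0.281352
  p = 18/53 = 0.339623: log2(p) = -1.557995, -p*log2(p) = 0.529131
H = 0.411762 + 0.497307 + 0.453961 + 0.281352 + 0.529131 = 2.173513

H = 2.1735 bits/symbol


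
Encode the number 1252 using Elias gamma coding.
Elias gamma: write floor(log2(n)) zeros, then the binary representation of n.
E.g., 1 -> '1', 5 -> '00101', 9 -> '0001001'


num_bits = floor(log2(1252)) + 1 = 11
leading_zeros = num_bits - 1 = 10
binary(1252) = 10011100100

Elias gamma(1252) = '0000000000' + '10011100100' = 000000000010011100100 (21 bits)


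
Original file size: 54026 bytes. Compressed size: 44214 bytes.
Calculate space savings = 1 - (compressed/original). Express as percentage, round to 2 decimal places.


ratio = compressed/original = 44214/54026 = 0.818384
savings = 1 - ratio = 1 - 0.818384 = 0.181616
as a percentage: 0.181616 * 100 = 18.16%

Space savings = 1 - 44214/54026 = 18.16%


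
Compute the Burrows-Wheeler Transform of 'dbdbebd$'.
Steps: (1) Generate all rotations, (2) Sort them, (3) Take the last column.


Rotations (sorted):
  0: $dbdbebd -> last char: d
  1: bd$dbdbe -> last char: e
  2: bdbebd$d -> last char: d
  3: bebd$dbd -> last char: d
  4: d$dbdbeb -> last char: b
  5: dbdbebd$ -> last char: $
  6: dbebd$db -> last char: b
  7: ebd$dbdb -> last char: b


BWT = deddb$bb


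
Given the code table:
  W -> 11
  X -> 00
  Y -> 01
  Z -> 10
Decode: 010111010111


Decoding:
01 -> Y
01 -> Y
11 -> W
01 -> Y
01 -> Y
11 -> W


Result: YYWYYW


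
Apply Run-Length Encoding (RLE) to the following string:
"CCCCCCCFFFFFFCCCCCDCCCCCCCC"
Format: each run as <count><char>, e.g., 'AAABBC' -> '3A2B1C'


Scanning runs left to right:
  i=0: run of 'C' x 7 -> '7C'
  i=7: run of 'F' x 6 -> '6F'
  i=13: run of 'C' x 5 -> '5C'
  i=18: run of 'D' x 1 -> '1D'
  i=19: run of 'C' x 8 -> '8C'

RLE = 7C6F5C1D8C


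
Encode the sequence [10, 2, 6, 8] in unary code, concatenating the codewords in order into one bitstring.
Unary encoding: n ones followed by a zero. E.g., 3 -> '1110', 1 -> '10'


Encode each number as n ones followed by a terminating 0:
  10 -> 11111111110 (11 bits)
  2 -> 110 (3 bits)
  6 -> 1111110 (7 bits)
  8 -> 111111110 (9 bits)
Total length = 11 + 3 + 7 + 9 = 30 bits.

Unary([10, 2, 6, 8]) = 111111111101101111110111111110 (30 bits)


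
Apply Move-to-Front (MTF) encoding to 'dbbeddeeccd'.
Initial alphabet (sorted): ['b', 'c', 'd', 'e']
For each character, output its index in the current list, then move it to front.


MTF encoding:
'd': index 2 in ['b', 'c', 'd', 'e'] -> ['d', 'b', 'c', 'e']
'b': index 1 in ['d', 'b', 'c', 'e'] -> ['b', 'd', 'c', 'e']
'b': index 0 in ['b', 'd', 'c', 'e'] -> ['b', 'd', 'c', 'e']
'e': index 3 in ['b', 'd', 'c', 'e'] -> ['e', 'b', 'd', 'c']
'd': index 2 in ['e', 'b', 'd', 'c'] -> ['d', 'e', 'b', 'c']
'd': index 0 in ['d', 'e', 'b', 'c'] -> ['d', 'e', 'b', 'c']
'e': index 1 in ['d', 'e', 'b', 'c'] -> ['e', 'd', 'b', 'c']
'e': index 0 in ['e', 'd', 'b', 'c'] -> ['e', 'd', 'b', 'c']
'c': index 3 in ['e', 'd', 'b', 'c'] -> ['c', 'e', 'd', 'b']
'c': index 0 in ['c', 'e', 'd', 'b'] -> ['c', 'e', 'd', 'b']
'd': index 2 in ['c', 'e', 'd', 'b'] -> ['d', 'c', 'e', 'b']


Output: [2, 1, 0, 3, 2, 0, 1, 0, 3, 0, 2]


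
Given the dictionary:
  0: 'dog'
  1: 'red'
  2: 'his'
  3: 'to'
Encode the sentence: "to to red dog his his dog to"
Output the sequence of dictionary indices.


Look up each word in the dictionary:
  'to' -> 3
  'to' -> 3
  'red' -> 1
  'dog' -> 0
  'his' -> 2
  'his' -> 2
  'dog' -> 0
  'to' -> 3

Encoded: [3, 3, 1, 0, 2, 2, 0, 3]


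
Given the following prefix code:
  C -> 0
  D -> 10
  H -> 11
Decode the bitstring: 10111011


Decoding step by step:
Bits 10 -> D
Bits 11 -> H
Bits 10 -> D
Bits 11 -> H


Decoded message: DHDH


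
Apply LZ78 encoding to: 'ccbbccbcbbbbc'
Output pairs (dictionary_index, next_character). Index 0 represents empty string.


LZ78 encoding steps:
Dictionary: {0: ''}
Step 1: w='' (idx 0), next='c' -> output (0, 'c'), add 'c' as idx 1
Step 2: w='c' (idx 1), next='b' -> output (1, 'b'), add 'cb' as idx 2
Step 3: w='' (idx 0), next='b' -> output (0, 'b'), add 'b' as idx 3
Step 4: w='c' (idx 1), next='c' -> output (1, 'c'), add 'cc' as idx 4
Step 5: w='b' (idx 3), next='c' -> output (3, 'c'), add 'bc' as idx 5
Step 6: w='b' (idx 3), next='b' -> output (3, 'b'), add 'bb' as idx 6
Step 7: w='bb' (idx 6), next='c' -> output (6, 'c'), add 'bbc' as idx 7


Encoded: [(0, 'c'), (1, 'b'), (0, 'b'), (1, 'c'), (3, 'c'), (3, 'b'), (6, 'c')]


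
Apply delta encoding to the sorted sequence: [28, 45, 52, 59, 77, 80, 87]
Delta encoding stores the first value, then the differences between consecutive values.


First value: 28
Deltas:
  45 - 28 = 17
  52 - 45 = 7
  59 - 52 = 7
  77 - 59 = 18
  80 - 77 = 3
  87 - 80 = 7


Delta encoded: [28, 17, 7, 7, 18, 3, 7]


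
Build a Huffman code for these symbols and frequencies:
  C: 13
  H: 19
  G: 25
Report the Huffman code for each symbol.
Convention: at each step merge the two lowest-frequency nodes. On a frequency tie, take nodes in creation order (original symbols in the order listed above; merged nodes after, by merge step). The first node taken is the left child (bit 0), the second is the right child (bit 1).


Huffman tree construction:
Step 1: Merge C(13) + H(19) = 32
Step 2: Merge G(25) + (C+H)(32) = 57
Read each symbol's code off the tree from the root (left child = 0, right child = 1).

Codes:
  C: 10 (length 2)
  H: 11 (length 2)
  G: 0 (length 1)
Average code length: 89/57 = 1.5614 bits/symbol


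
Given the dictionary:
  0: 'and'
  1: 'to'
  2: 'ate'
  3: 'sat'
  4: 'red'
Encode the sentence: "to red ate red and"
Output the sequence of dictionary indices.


Look up each word in the dictionary:
  'to' -> 1
  'red' -> 4
  'ate' -> 2
  'red' -> 4
  'and' -> 0

Encoded: [1, 4, 2, 4, 0]


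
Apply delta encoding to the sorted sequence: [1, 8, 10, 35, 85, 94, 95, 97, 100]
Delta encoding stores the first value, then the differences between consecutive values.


First value: 1
Deltas:
  8 - 1 = 7
  10 - 8 = 2
  35 - 10 = 25
  85 - 35 = 50
  94 - 85 = 9
  95 - 94 = 1
  97 - 95 = 2
  100 - 97 = 3


Delta encoded: [1, 7, 2, 25, 50, 9, 1, 2, 3]


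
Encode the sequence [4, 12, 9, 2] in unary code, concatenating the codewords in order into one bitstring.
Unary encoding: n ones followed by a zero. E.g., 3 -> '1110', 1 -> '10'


Encode each number as n ones followed by a terminating 0:
  4 -> 11110 (5 bits)
  12 -> 1111111111110 (13 bits)
  9 -> 1111111110 (10 bits)
  2 -> 110 (3 bits)
Total length = 5 + 13 + 10 + 3 = 31 bits.

Unary([4, 12, 9, 2]) = 1111011111111111101111111110110 (31 bits)


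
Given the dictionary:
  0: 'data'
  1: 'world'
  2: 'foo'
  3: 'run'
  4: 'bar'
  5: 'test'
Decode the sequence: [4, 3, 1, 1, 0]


Look up each index in the dictionary:
  4 -> 'bar'
  3 -> 'run'
  1 -> 'world'
  1 -> 'world'
  0 -> 'data'

Decoded: "bar run world world data"


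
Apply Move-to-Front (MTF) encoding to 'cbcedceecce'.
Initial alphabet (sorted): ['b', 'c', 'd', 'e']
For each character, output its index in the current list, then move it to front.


MTF encoding:
'c': index 1 in ['b', 'c', 'd', 'e'] -> ['c', 'b', 'd', 'e']
'b': index 1 in ['c', 'b', 'd', 'e'] -> ['b', 'c', 'd', 'e']
'c': index 1 in ['b', 'c', 'd', 'e'] -> ['c', 'b', 'd', 'e']
'e': index 3 in ['c', 'b', 'd', 'e'] -> ['e', 'c', 'b', 'd']
'd': index 3 in ['e', 'c', 'b', 'd'] -> ['d', 'e', 'c', 'b']
'c': index 2 in ['d', 'e', 'c', 'b'] -> ['c', 'd', 'e', 'b']
'e': index 2 in ['c', 'd', 'e', 'b'] -> ['e', 'c', 'd', 'b']
'e': index 0 in ['e', 'c', 'd', 'b'] -> ['e', 'c', 'd', 'b']
'c': index 1 in ['e', 'c', 'd', 'b'] -> ['c', 'e', 'd', 'b']
'c': index 0 in ['c', 'e', 'd', 'b'] -> ['c', 'e', 'd', 'b']
'e': index 1 in ['c', 'e', 'd', 'b'] -> ['e', 'c', 'd', 'b']


Output: [1, 1, 1, 3, 3, 2, 2, 0, 1, 0, 1]


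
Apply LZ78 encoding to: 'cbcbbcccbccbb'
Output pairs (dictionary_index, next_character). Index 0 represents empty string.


LZ78 encoding steps:
Dictionary: {0: ''}
Step 1: w='' (idx 0), next='c' -> output (0, 'c'), add 'c' as idx 1
Step 2: w='' (idx 0), next='b' -> output (0, 'b'), add 'b' as idx 2
Step 3: w='c' (idx 1), next='b' -> output (1, 'b'), add 'cb' as idx 3
Step 4: w='b' (idx 2), next='c' -> output (2, 'c'), add 'bc' as idx 4
Step 5: w='c' (idx 1), next='c' -> output (1, 'c'), add 'cc' as idx 5
Step 6: w='bc' (idx 4), next='c' -> output (4, 'c'), add 'bcc' as idx 6
Step 7: w='b' (idx 2), next='b' -> output (2, 'b'), add 'bb' as idx 7


Encoded: [(0, 'c'), (0, 'b'), (1, 'b'), (2, 'c'), (1, 'c'), (4, 'c'), (2, 'b')]


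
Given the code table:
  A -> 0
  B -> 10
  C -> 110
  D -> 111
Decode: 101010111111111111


Decoding:
10 -> B
10 -> B
10 -> B
111 -> D
111 -> D
111 -> D
111 -> D


Result: BBBDDDD


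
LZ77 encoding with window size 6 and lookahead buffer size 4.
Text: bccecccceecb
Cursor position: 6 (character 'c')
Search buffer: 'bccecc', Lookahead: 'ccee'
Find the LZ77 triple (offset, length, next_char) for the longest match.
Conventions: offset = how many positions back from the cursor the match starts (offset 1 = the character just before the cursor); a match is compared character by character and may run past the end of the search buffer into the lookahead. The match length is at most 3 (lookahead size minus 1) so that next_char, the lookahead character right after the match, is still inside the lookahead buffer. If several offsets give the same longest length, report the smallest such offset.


Try each offset into the search buffer:
  offset=1 (pos 5, char 'c'): match length 2
  offset=2 (pos 4, char 'c'): match length 2
  offset=3 (pos 3, char 'e'): match length 0
  offset=4 (pos 2, char 'c'): match length 1
  offset=5 (pos 1, char 'c'): match length 3
  offset=6 (pos 0, char 'b'): match length 0
Longest match has length 3 at offset 5.
next_char = character at position 6 + 3 = 9 -> 'e'

Best match: offset=5, length=3 (matching 'cce' starting at position 1)
LZ77 triple: (5, 3, 'e')


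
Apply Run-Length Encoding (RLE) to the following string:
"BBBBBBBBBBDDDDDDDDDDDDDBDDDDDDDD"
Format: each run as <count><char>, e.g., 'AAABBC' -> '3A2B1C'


Scanning runs left to right:
  i=0: run of 'B' x 10 -> '10B'
  i=10: run of 'D' x 13 -> '13D'
  i=23: run of 'B' x 1 -> '1B'
  i=24: run of 'D' x 8 -> '8D'

RLE = 10B13D1B8D


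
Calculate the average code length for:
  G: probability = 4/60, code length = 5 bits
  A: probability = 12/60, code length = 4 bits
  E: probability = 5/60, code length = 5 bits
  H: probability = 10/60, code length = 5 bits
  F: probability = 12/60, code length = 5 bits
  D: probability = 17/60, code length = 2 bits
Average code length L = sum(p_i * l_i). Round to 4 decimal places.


Weighted contributions p_i * l_i:
  G: (4/60) * 5 = 20/60
  A: (12/60) * 4 = 48/60
  E: (5/60) * 5 = 25/60
  H: (10/60) * 5 = 50/60
  F: (12/60) * 5 = 60/60
  D: (17/60) * 2 = 34/60
Sum = (20 + 48 + 25 + 50 + 60 + 34)/60 = 237/60

L = 237/60 = 3.9500 bits/symbol


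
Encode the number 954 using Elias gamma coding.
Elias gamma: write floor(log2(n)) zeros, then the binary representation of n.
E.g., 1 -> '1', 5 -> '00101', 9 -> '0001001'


num_bits = floor(log2(954)) + 1 = 10
leading_zeros = num_bits - 1 = 9
binary(954) = 1110111010

Elias gamma(954) = '000000000' + '1110111010' = 0000000001110111010 (19 bits)


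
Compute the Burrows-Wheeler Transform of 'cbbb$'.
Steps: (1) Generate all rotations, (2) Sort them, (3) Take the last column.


Rotations (sorted):
  0: $cbbb -> last char: b
  1: b$cbb -> last char: b
  2: bb$cb -> last char: b
  3: bbb$c -> last char: c
  4: cbbb$ -> last char: $


BWT = bbbc$


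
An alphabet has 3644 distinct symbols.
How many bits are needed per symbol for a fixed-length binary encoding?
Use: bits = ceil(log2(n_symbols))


log2(3644) = 11.8313
Bracket: 2^11 = 2048 < 3644 <= 2^12 = 4096
So ceil(log2(3644)) = 12

bits = ceil(log2(3644)) = ceil(11.8313) = 12 bits


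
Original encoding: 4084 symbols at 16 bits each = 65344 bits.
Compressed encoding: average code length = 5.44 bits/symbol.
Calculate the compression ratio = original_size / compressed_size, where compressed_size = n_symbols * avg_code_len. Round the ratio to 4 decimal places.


original_size = n_symbols * orig_bits = 4084 * 16 = 65344 bits
compressed_size = n_symbols * avg_code_len = 4084 * 5.44 = 22216.96 bits
ratio = original_size / compressed_size = 65344 / 22216.96 = 2.9412

Compression ratio = 2.9412


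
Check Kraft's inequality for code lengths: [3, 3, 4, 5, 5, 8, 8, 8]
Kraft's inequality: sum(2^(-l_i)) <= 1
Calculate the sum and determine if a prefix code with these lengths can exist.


Sum = 2^(-3) + 2^(-3) + 2^(-4) + 2^(-5) + 2^(-5) + 2^(-8) + 2^(-8) + 2^(-8)
    = 0.125 + 0.125 + 0.0625 + 0.03125 + 0.03125 + 0.00390625 + 0.00390625 + 0.00390625
    = 99/256 = 0.38671875
Since 0.38671875 <= 1, Kraft's inequality IS satisfied.
A prefix code with these lengths CAN exist.

Kraft sum = 0.38671875. Satisfied.


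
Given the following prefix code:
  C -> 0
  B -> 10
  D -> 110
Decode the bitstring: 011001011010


Decoding step by step:
Bits 0 -> C
Bits 110 -> D
Bits 0 -> C
Bits 10 -> B
Bits 110 -> D
Bits 10 -> B


Decoded message: CDCBDB


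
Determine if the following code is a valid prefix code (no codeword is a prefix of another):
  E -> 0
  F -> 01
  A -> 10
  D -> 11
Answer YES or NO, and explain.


Checking each pair (does one codeword prefix another?):
  E='0' vs F='01': prefix -- VIOLATION

NO -- this is NOT a valid prefix code. E (0) is a prefix of F (01).


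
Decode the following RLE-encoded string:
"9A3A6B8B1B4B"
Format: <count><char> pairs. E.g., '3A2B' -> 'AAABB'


Expanding each <count><char> pair:
  9A -> 'AAAAAAAAA'
  3A -> 'AAA'
  6B -> 'BBBBBB'
  8B -> 'BBBBBBBB'
  1B -> 'B'
  4B -> 'BBBB'

Decoded = AAAAAAAAAAAABBBBBBBBBBBBBBBBBBB


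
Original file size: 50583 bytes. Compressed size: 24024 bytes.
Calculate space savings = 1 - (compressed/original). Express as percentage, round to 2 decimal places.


ratio = compressed/original = 24024/50583 = 0.474942
savings = 1 - ratio = 1 - 0.474942 = 0.525058
as a percentage: 0.525058 * 100 = 52.51%

Space savings = 1 - 24024/50583 = 52.51%


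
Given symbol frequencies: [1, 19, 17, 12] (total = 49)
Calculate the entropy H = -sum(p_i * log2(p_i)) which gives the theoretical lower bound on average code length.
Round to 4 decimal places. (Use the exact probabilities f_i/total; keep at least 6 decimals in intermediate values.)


Per-symbol terms -p_i * log2(p_i) with p_i = f_i/49:
  p = 1/49 = 0.020408: log2(p) = -5.614710, -p*log2(p) = 0.114586
  p = 19/49 = 0.387755: log2(p) = -1.366782, -p*log2(p) = 0.529977
  p = 17/49 = 0.346939: log2(p) = -1.527247, -p*log2(p) = 0.529861
  p = 12/49 = 0.244898: log2(p) = -2.029747, -p*log2(p) = 0.497081
H = 0.114586 + 0.529977 + 0.529861 + 0.497081 = 1.671505

H = 1.6715 bits/symbol


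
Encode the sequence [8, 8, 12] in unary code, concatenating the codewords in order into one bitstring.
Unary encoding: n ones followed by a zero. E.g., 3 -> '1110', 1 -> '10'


Encode each number as n ones followed by a terminating 0:
  8 -> 111111110 (9 bits)
  8 -> 111111110 (9 bits)
  12 -> 1111111111110 (13 bits)
Total length = 9 + 9 + 13 = 31 bits.

Unary([8, 8, 12]) = 1111111101111111101111111111110 (31 bits)


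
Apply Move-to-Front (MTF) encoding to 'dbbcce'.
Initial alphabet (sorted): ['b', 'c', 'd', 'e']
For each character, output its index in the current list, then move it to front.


MTF encoding:
'd': index 2 in ['b', 'c', 'd', 'e'] -> ['d', 'b', 'c', 'e']
'b': index 1 in ['d', 'b', 'c', 'e'] -> ['b', 'd', 'c', 'e']
'b': index 0 in ['b', 'd', 'c', 'e'] -> ['b', 'd', 'c', 'e']
'c': index 2 in ['b', 'd', 'c', 'e'] -> ['c', 'b', 'd', 'e']
'c': index 0 in ['c', 'b', 'd', 'e'] -> ['c', 'b', 'd', 'e']
'e': index 3 in ['c', 'b', 'd', 'e'] -> ['e', 'c', 'b', 'd']


Output: [2, 1, 0, 2, 0, 3]


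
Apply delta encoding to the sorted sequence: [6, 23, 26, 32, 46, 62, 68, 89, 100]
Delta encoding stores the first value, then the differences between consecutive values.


First value: 6
Deltas:
  23 - 6 = 17
  26 - 23 = 3
  32 - 26 = 6
  46 - 32 = 14
  62 - 46 = 16
  68 - 62 = 6
  89 - 68 = 21
  100 - 89 = 11


Delta encoded: [6, 17, 3, 6, 14, 16, 6, 21, 11]


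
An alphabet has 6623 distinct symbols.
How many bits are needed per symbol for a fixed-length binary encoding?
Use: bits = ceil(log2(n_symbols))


log2(6623) = 12.6933
Bracket: 2^12 = 4096 < 6623 <= 2^13 = 8192
So ceil(log2(6623)) = 13

bits = ceil(log2(6623)) = ceil(12.6933) = 13 bits


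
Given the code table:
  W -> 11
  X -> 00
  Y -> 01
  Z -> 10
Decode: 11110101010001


Decoding:
11 -> W
11 -> W
01 -> Y
01 -> Y
01 -> Y
00 -> X
01 -> Y


Result: WWYYYXY


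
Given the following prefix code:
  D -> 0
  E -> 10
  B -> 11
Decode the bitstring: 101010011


Decoding step by step:
Bits 10 -> E
Bits 10 -> E
Bits 10 -> E
Bits 0 -> D
Bits 11 -> B


Decoded message: EEEDB


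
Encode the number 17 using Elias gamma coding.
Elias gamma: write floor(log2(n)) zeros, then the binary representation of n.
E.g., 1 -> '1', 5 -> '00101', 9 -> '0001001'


num_bits = floor(log2(17)) + 1 = 5
leading_zeros = num_bits - 1 = 4
binary(17) = 10001

Elias gamma(17) = '0000' + '10001' = 000010001 (9 bits)


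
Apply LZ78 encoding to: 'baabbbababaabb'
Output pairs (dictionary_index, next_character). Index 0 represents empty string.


LZ78 encoding steps:
Dictionary: {0: ''}
Step 1: w='' (idx 0), next='b' -> output (0, 'b'), add 'b' as idx 1
Step 2: w='' (idx 0), next='a' -> output (0, 'a'), add 'a' as idx 2
Step 3: w='a' (idx 2), next='b' -> output (2, 'b'), add 'ab' as idx 3
Step 4: w='b' (idx 1), next='b' -> output (1, 'b'), add 'bb' as idx 4
Step 5: w='ab' (idx 3), next='a' -> output (3, 'a'), add 'aba' as idx 5
Step 6: w='b' (idx 1), next='a' -> output (1, 'a'), add 'ba' as idx 6
Step 7: w='ab' (idx 3), next='b' -> output (3, 'b'), add 'abb' as idx 7


Encoded: [(0, 'b'), (0, 'a'), (2, 'b'), (1, 'b'), (3, 'a'), (1, 'a'), (3, 'b')]


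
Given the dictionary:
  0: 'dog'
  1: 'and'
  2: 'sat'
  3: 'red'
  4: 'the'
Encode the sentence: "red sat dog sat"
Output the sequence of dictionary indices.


Look up each word in the dictionary:
  'red' -> 3
  'sat' -> 2
  'dog' -> 0
  'sat' -> 2

Encoded: [3, 2, 0, 2]


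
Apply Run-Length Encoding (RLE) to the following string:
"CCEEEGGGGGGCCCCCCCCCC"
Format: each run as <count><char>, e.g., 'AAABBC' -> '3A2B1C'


Scanning runs left to right:
  i=0: run of 'C' x 2 -> '2C'
  i=2: run of 'E' x 3 -> '3E'
  i=5: run of 'G' x 6 -> '6G'
  i=11: run of 'C' x 10 -> '10C'

RLE = 2C3E6G10C


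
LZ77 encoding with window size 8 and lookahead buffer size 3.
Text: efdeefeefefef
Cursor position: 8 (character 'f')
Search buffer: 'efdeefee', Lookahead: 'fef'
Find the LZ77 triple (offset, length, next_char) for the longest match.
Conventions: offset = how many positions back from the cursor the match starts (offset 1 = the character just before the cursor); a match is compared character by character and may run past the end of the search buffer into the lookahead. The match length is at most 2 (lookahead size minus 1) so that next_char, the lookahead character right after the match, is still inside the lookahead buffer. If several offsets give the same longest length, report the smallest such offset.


Try each offset into the search buffer:
  offset=1 (pos 7, char 'e'): match length 0
  offset=2 (pos 6, char 'e'): match length 0
  offset=3 (pos 5, char 'f'): match length 2
  offset=4 (pos 4, char 'e'): match length 0
  offset=5 (pos 3, char 'e'): match length 0
  offset=6 (pos 2, char 'd'): match length 0
  offset=7 (pos 1, char 'f'): match length 1
  offset=8 (pos 0, char 'e'): match length 0
Longest match has length 2 at offset 3.
next_char = character at position 8 + 2 = 10 -> 'f'

Best match: offset=3, length=2 (matching 'fe' starting at position 5)
LZ77 triple: (3, 2, 'f')


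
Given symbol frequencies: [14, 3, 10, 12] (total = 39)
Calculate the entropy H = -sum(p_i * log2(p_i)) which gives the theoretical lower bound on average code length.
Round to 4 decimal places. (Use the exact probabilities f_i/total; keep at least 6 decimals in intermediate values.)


Per-symbol terms -p_i * log2(p_i) with p_i = f_i/39:
  p = 14/39 = 0.358974: log2(p) = -1.478047, -p*log2(p) = 0.530581
  p = 3/39 = 0.076923: log2(p) = -3.700440, -p*log2(p) = 0.284649
  p = 10/39 = 0.256410: log2(p) = -1.963474, -p*log2(p) = 0.503455
  p = 12/39 = 0.307692: log2(p) = -1.700440, -p*log2(p) = 0.523212
H = 0.530581 + 0.284649 + 0.503455 + 0.523212 = 1.841897

H = 1.8419 bits/symbol


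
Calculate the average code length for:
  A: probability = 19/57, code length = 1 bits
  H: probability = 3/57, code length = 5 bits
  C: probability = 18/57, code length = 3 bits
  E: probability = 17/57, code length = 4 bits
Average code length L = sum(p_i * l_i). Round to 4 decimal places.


Weighted contributions p_i * l_i:
  A: (19/57) * 1 = 19/57
  H: (3/57) * 5 = 15/57
  C: (18/57) * 3 = 54/57
  E: (17/57) * 4 = 68/57
Sum = (19 + 15 + 54 + 68)/57 = 156/57

L = 156/57 = 2.7368 bits/symbol


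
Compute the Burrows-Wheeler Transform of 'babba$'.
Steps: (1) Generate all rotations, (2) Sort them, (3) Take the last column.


Rotations (sorted):
  0: $babba -> last char: a
  1: a$babb -> last char: b
  2: abba$b -> last char: b
  3: ba$bab -> last char: b
  4: babba$ -> last char: $
  5: bba$ba -> last char: a


BWT = abbb$a


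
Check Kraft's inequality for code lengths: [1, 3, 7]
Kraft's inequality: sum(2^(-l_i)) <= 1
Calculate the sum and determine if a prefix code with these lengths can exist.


Sum = 2^(-1) + 2^(-3) + 2^(-7)
    = 0.5 + 0.125 + 0.0078125
    = 81/128 = 0.6328125
Since 0.6328125 <= 1, Kraft's inequality IS satisfied.
A prefix code with these lengths CAN exist.

Kraft sum = 0.6328125. Satisfied.


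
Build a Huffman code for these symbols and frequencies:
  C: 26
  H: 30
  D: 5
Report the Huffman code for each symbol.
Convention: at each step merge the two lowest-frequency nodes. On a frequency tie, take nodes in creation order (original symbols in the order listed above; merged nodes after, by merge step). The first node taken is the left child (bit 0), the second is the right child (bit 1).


Huffman tree construction:
Step 1: Merge D(5) + C(26) = 31
Step 2: Merge H(30) + (D+C)(31) = 61
Read each symbol's code off the tree from the root (left child = 0, right child = 1).

Codes:
  C: 11 (length 2)
  H: 0 (length 1)
  D: 10 (length 2)
Average code length: 92/61 = 1.5082 bits/symbol


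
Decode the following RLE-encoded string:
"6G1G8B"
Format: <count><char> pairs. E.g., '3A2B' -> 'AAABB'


Expanding each <count><char> pair:
  6G -> 'GGGGGG'
  1G -> 'G'
  8B -> 'BBBBBBBB'

Decoded = GGGGGGGBBBBBBBB


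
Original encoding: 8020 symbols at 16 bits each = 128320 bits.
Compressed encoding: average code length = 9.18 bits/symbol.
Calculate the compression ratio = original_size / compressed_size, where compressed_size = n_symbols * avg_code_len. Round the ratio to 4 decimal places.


original_size = n_symbols * orig_bits = 8020 * 16 = 128320 bits
compressed_size = n_symbols * avg_code_len = 8020 * 9.18 = 73623.6 bits
ratio = original_size / compressed_size = 128320 / 73623.6 = 1.7429

Compression ratio = 1.7429


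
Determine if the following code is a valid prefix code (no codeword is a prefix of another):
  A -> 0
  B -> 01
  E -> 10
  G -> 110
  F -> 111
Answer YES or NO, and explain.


Checking each pair (does one codeword prefix another?):
  A='0' vs B='01': prefix -- VIOLATION

NO -- this is NOT a valid prefix code. A (0) is a prefix of B (01).


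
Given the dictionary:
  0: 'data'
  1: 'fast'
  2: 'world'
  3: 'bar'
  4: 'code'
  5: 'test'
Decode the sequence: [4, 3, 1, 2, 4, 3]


Look up each index in the dictionary:
  4 -> 'code'
  3 -> 'bar'
  1 -> 'fast'
  2 -> 'world'
  4 -> 'code'
  3 -> 'bar'

Decoded: "code bar fast world code bar"


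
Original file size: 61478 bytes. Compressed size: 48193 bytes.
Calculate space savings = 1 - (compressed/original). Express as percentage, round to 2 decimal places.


ratio = compressed/original = 48193/61478 = 0.783906
savings = 1 - ratio = 1 - 0.783906 = 0.216094
as a percentage: 0.216094 * 100 = 21.61%

Space savings = 1 - 48193/61478 = 21.61%
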